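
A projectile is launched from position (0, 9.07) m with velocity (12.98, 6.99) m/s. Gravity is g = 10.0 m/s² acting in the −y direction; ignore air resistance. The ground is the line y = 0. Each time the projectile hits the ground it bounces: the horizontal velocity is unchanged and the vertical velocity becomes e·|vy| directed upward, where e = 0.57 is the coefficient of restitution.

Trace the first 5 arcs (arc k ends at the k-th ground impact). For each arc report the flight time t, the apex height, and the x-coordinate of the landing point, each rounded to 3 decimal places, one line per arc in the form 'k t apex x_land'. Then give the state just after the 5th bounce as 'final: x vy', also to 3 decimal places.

Arc 1: start y=9.070, vy=6.990 → t=2.216, apex=11.513, x_land=28.769, impact vy=-15.174
  bounce: vy ← 0.57·15.174 = 8.649
Arc 2: start y=0.000, vy=8.649 → t=1.730, apex=3.741, x_land=51.223, impact vy=-8.649
  bounce: vy ← 0.57·8.649 = 4.930
Arc 3: start y=0.000, vy=4.930 → t=0.986, apex=1.215, x_land=64.022, impact vy=-4.930
  bounce: vy ← 0.57·4.930 = 2.810
Arc 4: start y=0.000, vy=2.810 → t=0.562, apex=0.395, x_land=71.317, impact vy=-2.810
  bounce: vy ← 0.57·2.810 = 1.602
Arc 5: start y=0.000, vy=1.602 → t=0.320, apex=0.128, x_land=75.475, impact vy=-1.602
  bounce: vy ← 0.57·1.602 = 0.913

1 2.216 11.513 28.769
2 1.730 3.741 51.223
3 0.986 1.215 64.022
4 0.562 0.395 71.317
5 0.320 0.128 75.475
final: 75.475 0.913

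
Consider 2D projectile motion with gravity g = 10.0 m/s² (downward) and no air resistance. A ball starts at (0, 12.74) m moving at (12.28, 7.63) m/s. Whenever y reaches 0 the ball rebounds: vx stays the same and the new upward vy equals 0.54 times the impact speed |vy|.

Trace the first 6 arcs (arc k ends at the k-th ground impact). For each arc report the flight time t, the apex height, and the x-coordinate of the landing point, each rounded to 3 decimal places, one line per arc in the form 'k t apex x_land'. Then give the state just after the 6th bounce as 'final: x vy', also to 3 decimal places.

1 2.532 15.651 31.096
2 1.911 4.564 54.560
3 1.032 1.331 67.231
4 0.557 0.388 74.073
5 0.301 0.113 77.768
6 0.162 0.033 79.763
final: 79.763 0.439

Arc 1: start y=12.740, vy=7.630 → t=2.532, apex=15.651, x_land=31.096, impact vy=-17.692
  bounce: vy ← 0.54·17.692 = 9.554
Arc 2: start y=0.000, vy=9.554 → t=1.911, apex=4.564, x_land=54.560, impact vy=-9.554
  bounce: vy ← 0.54·9.554 = 5.159
Arc 3: start y=0.000, vy=5.159 → t=1.032, apex=1.331, x_land=67.231, impact vy=-5.159
  bounce: vy ← 0.54·5.159 = 2.786
Arc 4: start y=0.000, vy=2.786 → t=0.557, apex=0.388, x_land=74.073, impact vy=-2.786
  bounce: vy ← 0.54·2.786 = 1.504
Arc 5: start y=0.000, vy=1.504 → t=0.301, apex=0.113, x_land=77.768, impact vy=-1.504
  bounce: vy ← 0.54·1.504 = 0.812
Arc 6: start y=0.000, vy=0.812 → t=0.162, apex=0.033, x_land=79.763, impact vy=-0.812
  bounce: vy ← 0.54·0.812 = 0.439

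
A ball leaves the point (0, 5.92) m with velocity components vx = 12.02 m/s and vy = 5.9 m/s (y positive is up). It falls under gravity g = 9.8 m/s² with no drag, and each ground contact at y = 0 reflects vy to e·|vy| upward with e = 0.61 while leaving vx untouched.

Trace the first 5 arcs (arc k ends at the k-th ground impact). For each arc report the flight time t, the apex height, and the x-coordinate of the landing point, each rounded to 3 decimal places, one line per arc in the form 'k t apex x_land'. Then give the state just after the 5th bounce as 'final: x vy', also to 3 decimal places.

Arc 1: start y=5.920, vy=5.900 → t=1.855, apex=7.696, x_land=22.301, impact vy=-12.282
  bounce: vy ← 0.61·12.282 = 7.492
Arc 2: start y=0.000, vy=7.492 → t=1.529, apex=2.864, x_land=40.679, impact vy=-7.492
  bounce: vy ← 0.61·7.492 = 4.570
Arc 3: start y=0.000, vy=4.570 → t=0.933, apex=1.066, x_land=51.889, impact vy=-4.570
  bounce: vy ← 0.61·4.570 = 2.788
Arc 4: start y=0.000, vy=2.788 → t=0.569, apex=0.397, x_land=58.728, impact vy=-2.788
  bounce: vy ← 0.61·2.788 = 1.701
Arc 5: start y=0.000, vy=1.701 → t=0.347, apex=0.148, x_land=62.899, impact vy=-1.701
  bounce: vy ← 0.61·1.701 = 1.037

1 1.855 7.696 22.301
2 1.529 2.864 40.679
3 0.933 1.066 51.889
4 0.569 0.397 58.728
5 0.347 0.148 62.899
final: 62.899 1.037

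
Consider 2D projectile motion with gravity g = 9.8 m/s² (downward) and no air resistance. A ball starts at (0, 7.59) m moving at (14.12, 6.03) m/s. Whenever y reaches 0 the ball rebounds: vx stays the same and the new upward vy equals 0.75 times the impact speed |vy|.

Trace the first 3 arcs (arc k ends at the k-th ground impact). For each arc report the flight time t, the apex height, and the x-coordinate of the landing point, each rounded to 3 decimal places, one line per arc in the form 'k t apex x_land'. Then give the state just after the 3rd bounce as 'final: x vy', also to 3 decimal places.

1 2.004 9.445 28.292
2 2.083 5.313 57.698
3 1.562 2.989 79.752
final: 79.752 5.740

Arc 1: start y=7.590, vy=6.030 → t=2.004, apex=9.445, x_land=28.292, impact vy=-13.606
  bounce: vy ← 0.75·13.606 = 10.205
Arc 2: start y=0.000, vy=10.205 → t=2.083, apex=5.313, x_land=57.698, impact vy=-10.205
  bounce: vy ← 0.75·10.205 = 7.653
Arc 3: start y=0.000, vy=7.653 → t=1.562, apex=2.989, x_land=79.752, impact vy=-7.653
  bounce: vy ← 0.75·7.653 = 5.740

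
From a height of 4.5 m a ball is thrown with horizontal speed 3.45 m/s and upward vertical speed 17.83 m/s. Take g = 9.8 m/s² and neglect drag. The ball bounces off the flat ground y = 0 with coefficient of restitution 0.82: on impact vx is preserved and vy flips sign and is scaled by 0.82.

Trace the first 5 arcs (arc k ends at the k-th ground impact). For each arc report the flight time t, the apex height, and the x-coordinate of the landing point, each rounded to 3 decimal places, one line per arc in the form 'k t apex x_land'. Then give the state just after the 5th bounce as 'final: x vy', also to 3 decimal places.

1 3.876 20.720 13.371
2 3.372 13.932 25.006
3 2.765 9.368 34.547
4 2.268 6.299 42.370
5 1.859 4.235 48.785
final: 48.785 7.471

Arc 1: start y=4.500, vy=17.830 → t=3.876, apex=20.720, x_land=13.371, impact vy=-20.152
  bounce: vy ← 0.82·20.152 = 16.525
Arc 2: start y=0.000, vy=16.525 → t=3.372, apex=13.932, x_land=25.006, impact vy=-16.525
  bounce: vy ← 0.82·16.525 = 13.550
Arc 3: start y=0.000, vy=13.550 → t=2.765, apex=9.368, x_land=34.547, impact vy=-13.550
  bounce: vy ← 0.82·13.550 = 11.111
Arc 4: start y=0.000, vy=11.111 → t=2.268, apex=6.299, x_land=42.370, impact vy=-11.111
  bounce: vy ← 0.82·11.111 = 9.111
Arc 5: start y=0.000, vy=9.111 → t=1.859, apex=4.235, x_land=48.785, impact vy=-9.111
  bounce: vy ← 0.82·9.111 = 7.471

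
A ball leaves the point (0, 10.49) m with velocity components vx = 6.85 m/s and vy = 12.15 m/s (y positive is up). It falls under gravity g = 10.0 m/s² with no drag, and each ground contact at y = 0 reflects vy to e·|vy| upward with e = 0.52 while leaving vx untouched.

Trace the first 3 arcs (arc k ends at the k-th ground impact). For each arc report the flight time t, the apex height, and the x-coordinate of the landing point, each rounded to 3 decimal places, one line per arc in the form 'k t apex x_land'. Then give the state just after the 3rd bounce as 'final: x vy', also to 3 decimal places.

1 3.106 17.871 21.273
2 1.966 4.832 34.741
3 1.022 1.307 41.745
final: 41.745 2.658

Arc 1: start y=10.490, vy=12.150 → t=3.106, apex=17.871, x_land=21.273, impact vy=-18.906
  bounce: vy ← 0.52·18.906 = 9.831
Arc 2: start y=0.000, vy=9.831 → t=1.966, apex=4.832, x_land=34.741, impact vy=-9.831
  bounce: vy ← 0.52·9.831 = 5.112
Arc 3: start y=0.000, vy=5.112 → t=1.022, apex=1.307, x_land=41.745, impact vy=-5.112
  bounce: vy ← 0.52·5.112 = 2.658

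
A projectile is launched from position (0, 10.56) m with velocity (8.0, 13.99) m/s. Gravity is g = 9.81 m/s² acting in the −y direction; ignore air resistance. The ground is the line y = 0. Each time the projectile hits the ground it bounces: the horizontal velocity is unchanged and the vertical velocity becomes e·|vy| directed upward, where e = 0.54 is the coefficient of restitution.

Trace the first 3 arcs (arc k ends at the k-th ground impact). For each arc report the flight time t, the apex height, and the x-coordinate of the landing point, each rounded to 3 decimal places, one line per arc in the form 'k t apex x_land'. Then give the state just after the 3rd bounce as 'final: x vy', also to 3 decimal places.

1 3.472 20.536 27.778
2 2.210 5.988 45.456
3 1.193 1.746 55.003
final: 55.003 3.161

Arc 1: start y=10.560, vy=13.990 → t=3.472, apex=20.536, x_land=27.778, impact vy=-20.073
  bounce: vy ← 0.54·20.073 = 10.839
Arc 2: start y=0.000, vy=10.839 → t=2.210, apex=5.988, x_land=45.456, impact vy=-10.839
  bounce: vy ← 0.54·10.839 = 5.853
Arc 3: start y=0.000, vy=5.853 → t=1.193, apex=1.746, x_land=55.003, impact vy=-5.853
  bounce: vy ← 0.54·5.853 = 3.161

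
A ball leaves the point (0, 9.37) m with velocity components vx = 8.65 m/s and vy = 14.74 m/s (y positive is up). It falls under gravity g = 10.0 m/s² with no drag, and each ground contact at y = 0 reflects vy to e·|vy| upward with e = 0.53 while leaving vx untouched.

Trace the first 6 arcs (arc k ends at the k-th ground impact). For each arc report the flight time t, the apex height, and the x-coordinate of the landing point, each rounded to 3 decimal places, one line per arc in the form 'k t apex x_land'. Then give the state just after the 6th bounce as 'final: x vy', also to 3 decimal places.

1 3.486 20.233 30.151
2 2.132 5.684 48.595
3 1.130 1.597 58.371
4 0.599 0.448 63.552
5 0.317 0.126 66.298
6 0.168 0.035 67.754
final: 67.754 0.446

Arc 1: start y=9.370, vy=14.740 → t=3.486, apex=20.233, x_land=30.151, impact vy=-20.116
  bounce: vy ← 0.53·20.116 = 10.662
Arc 2: start y=0.000, vy=10.662 → t=2.132, apex=5.684, x_land=48.595, impact vy=-10.662
  bounce: vy ← 0.53·10.662 = 5.651
Arc 3: start y=0.000, vy=5.651 → t=1.130, apex=1.597, x_land=58.371, impact vy=-5.651
  bounce: vy ← 0.53·5.651 = 2.995
Arc 4: start y=0.000, vy=2.995 → t=0.599, apex=0.448, x_land=63.552, impact vy=-2.995
  bounce: vy ← 0.53·2.995 = 1.587
Arc 5: start y=0.000, vy=1.587 → t=0.317, apex=0.126, x_land=66.298, impact vy=-1.587
  bounce: vy ← 0.53·1.587 = 0.841
Arc 6: start y=0.000, vy=0.841 → t=0.168, apex=0.035, x_land=67.754, impact vy=-0.841
  bounce: vy ← 0.53·0.841 = 0.446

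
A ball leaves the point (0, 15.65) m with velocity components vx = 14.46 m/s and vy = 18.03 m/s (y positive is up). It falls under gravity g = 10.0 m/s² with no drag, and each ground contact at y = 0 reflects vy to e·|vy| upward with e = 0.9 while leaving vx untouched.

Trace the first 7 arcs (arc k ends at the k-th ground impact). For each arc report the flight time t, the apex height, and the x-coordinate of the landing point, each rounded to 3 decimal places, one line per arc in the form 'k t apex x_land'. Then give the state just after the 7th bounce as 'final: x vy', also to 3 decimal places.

1 4.329 31.904 62.598
2 4.547 25.842 128.345
3 4.092 20.932 187.518
4 3.683 16.955 240.773
5 3.315 13.734 288.703
6 2.983 11.124 331.840
7 2.685 9.011 370.663
final: 370.663 12.082

Arc 1: start y=15.650, vy=18.030 → t=4.329, apex=31.904, x_land=62.598, impact vy=-25.260
  bounce: vy ← 0.9·25.260 = 22.734
Arc 2: start y=0.000, vy=22.734 → t=4.547, apex=25.842, x_land=128.345, impact vy=-22.734
  bounce: vy ← 0.9·22.734 = 20.461
Arc 3: start y=0.000, vy=20.461 → t=4.092, apex=20.932, x_land=187.518, impact vy=-20.461
  bounce: vy ← 0.9·20.461 = 18.415
Arc 4: start y=0.000, vy=18.415 → t=3.683, apex=16.955, x_land=240.773, impact vy=-18.415
  bounce: vy ← 0.9·18.415 = 16.573
Arc 5: start y=0.000, vy=16.573 → t=3.315, apex=13.734, x_land=288.703, impact vy=-16.573
  bounce: vy ← 0.9·16.573 = 14.916
Arc 6: start y=0.000, vy=14.916 → t=2.983, apex=11.124, x_land=331.840, impact vy=-14.916
  bounce: vy ← 0.9·14.916 = 13.424
Arc 7: start y=0.000, vy=13.424 → t=2.685, apex=9.011, x_land=370.663, impact vy=-13.424
  bounce: vy ← 0.9·13.424 = 12.082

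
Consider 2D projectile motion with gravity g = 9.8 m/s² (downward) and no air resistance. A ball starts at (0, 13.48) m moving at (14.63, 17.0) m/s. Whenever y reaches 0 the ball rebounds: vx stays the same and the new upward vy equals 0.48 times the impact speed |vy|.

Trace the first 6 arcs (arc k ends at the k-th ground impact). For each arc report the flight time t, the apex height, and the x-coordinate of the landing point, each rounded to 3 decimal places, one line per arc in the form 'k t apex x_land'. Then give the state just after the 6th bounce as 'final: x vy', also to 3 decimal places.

Arc 1: start y=13.480, vy=17.000 → t=4.135, apex=28.225, x_land=60.491, impact vy=-23.520
  bounce: vy ← 0.48·23.520 = 11.290
Arc 2: start y=0.000, vy=11.290 → t=2.304, apex=6.503, x_land=94.199, impact vy=-11.290
  bounce: vy ← 0.48·11.290 = 5.419
Arc 3: start y=0.000, vy=5.419 → t=1.106, apex=1.498, x_land=110.379, impact vy=-5.419
  bounce: vy ← 0.48·5.419 = 2.601
Arc 4: start y=0.000, vy=2.601 → t=0.531, apex=0.345, x_land=118.145, impact vy=-2.601
  bounce: vy ← 0.48·2.601 = 1.249
Arc 5: start y=0.000, vy=1.249 → t=0.255, apex=0.080, x_land=121.873, impact vy=-1.249
  bounce: vy ← 0.48·1.249 = 0.599
Arc 6: start y=0.000, vy=0.599 → t=0.122, apex=0.018, x_land=123.663, impact vy=-0.599
  bounce: vy ← 0.48·0.599 = 0.288

1 4.135 28.225 60.491
2 2.304 6.503 94.199
3 1.106 1.498 110.379
4 0.531 0.345 118.145
5 0.255 0.080 121.873
6 0.122 0.018 123.663
final: 123.663 0.288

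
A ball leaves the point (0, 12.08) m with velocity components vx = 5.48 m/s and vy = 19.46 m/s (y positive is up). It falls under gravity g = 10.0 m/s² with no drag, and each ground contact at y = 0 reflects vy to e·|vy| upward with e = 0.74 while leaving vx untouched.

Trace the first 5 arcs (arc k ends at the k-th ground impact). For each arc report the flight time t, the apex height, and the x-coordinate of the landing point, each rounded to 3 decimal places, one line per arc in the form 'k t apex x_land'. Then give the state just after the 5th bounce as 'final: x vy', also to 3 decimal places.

1 4.437 31.015 24.312
2 3.686 16.984 44.512
3 2.728 9.300 59.459
4 2.018 5.093 70.521
5 1.494 2.789 78.706
final: 78.706 5.527

Arc 1: start y=12.080, vy=19.460 → t=4.437, apex=31.015, x_land=24.312, impact vy=-24.906
  bounce: vy ← 0.74·24.906 = 18.430
Arc 2: start y=0.000, vy=18.430 → t=3.686, apex=16.984, x_land=44.512, impact vy=-18.430
  bounce: vy ← 0.74·18.430 = 13.638
Arc 3: start y=0.000, vy=13.638 → t=2.728, apex=9.300, x_land=59.459, impact vy=-13.638
  bounce: vy ← 0.74·13.638 = 10.092
Arc 4: start y=0.000, vy=10.092 → t=2.018, apex=5.093, x_land=70.521, impact vy=-10.092
  bounce: vy ← 0.74·10.092 = 7.468
Arc 5: start y=0.000, vy=7.468 → t=1.494, apex=2.789, x_land=78.706, impact vy=-7.468
  bounce: vy ← 0.74·7.468 = 5.527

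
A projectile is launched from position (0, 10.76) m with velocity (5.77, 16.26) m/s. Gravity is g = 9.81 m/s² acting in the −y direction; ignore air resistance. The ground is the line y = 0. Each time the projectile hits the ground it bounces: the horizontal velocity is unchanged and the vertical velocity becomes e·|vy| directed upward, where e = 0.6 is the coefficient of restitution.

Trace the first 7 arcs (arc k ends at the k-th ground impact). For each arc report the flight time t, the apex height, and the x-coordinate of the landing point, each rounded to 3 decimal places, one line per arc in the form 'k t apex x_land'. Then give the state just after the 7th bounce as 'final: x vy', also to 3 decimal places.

Arc 1: start y=10.760, vy=16.260 → t=3.880, apex=24.235, x_land=22.389, impact vy=-21.806
  bounce: vy ← 0.6·21.806 = 13.084
Arc 2: start y=0.000, vy=13.084 → t=2.667, apex=8.725, x_land=37.780, impact vy=-13.084
  bounce: vy ← 0.6·13.084 = 7.850
Arc 3: start y=0.000, vy=7.850 → t=1.600, apex=3.141, x_land=47.015, impact vy=-7.850
  bounce: vy ← 0.6·7.850 = 4.710
Arc 4: start y=0.000, vy=4.710 → t=0.960, apex=1.131, x_land=52.556, impact vy=-4.710
  bounce: vy ← 0.6·4.710 = 2.826
Arc 5: start y=0.000, vy=2.826 → t=0.576, apex=0.407, x_land=55.880, impact vy=-2.826
  bounce: vy ← 0.6·2.826 = 1.696
Arc 6: start y=0.000, vy=1.696 → t=0.346, apex=0.147, x_land=57.875, impact vy=-1.696
  bounce: vy ← 0.6·1.696 = 1.017
Arc 7: start y=0.000, vy=1.017 → t=0.207, apex=0.053, x_land=59.071, impact vy=-1.017
  bounce: vy ← 0.6·1.017 = 0.610

1 3.880 24.235 22.389
2 2.667 8.725 37.780
3 1.600 3.141 47.015
4 0.960 1.131 52.556
5 0.576 0.407 55.880
6 0.346 0.147 57.875
7 0.207 0.053 59.071
final: 59.071 0.610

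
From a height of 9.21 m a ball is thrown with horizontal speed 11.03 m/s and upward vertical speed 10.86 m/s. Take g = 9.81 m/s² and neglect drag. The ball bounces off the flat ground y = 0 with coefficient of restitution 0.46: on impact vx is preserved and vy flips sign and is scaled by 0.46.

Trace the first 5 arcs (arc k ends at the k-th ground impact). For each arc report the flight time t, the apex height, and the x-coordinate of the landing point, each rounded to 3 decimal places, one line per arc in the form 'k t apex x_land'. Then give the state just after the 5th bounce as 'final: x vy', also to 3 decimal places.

Arc 1: start y=9.210, vy=10.860 → t=2.869, apex=15.221, x_land=31.641, impact vy=-17.281
  bounce: vy ← 0.46·17.281 = 7.949
Arc 2: start y=0.000, vy=7.949 → t=1.621, apex=3.221, x_land=49.517, impact vy=-7.949
  bounce: vy ← 0.46·7.949 = 3.657
Arc 3: start y=0.000, vy=3.657 → t=0.746, apex=0.682, x_land=57.740, impact vy=-3.657
  bounce: vy ← 0.46·3.657 = 1.682
Arc 4: start y=0.000, vy=1.682 → t=0.343, apex=0.144, x_land=61.522, impact vy=-1.682
  bounce: vy ← 0.46·1.682 = 0.774
Arc 5: start y=0.000, vy=0.774 → t=0.158, apex=0.031, x_land=63.262, impact vy=-0.774
  bounce: vy ← 0.46·0.774 = 0.356

1 2.869 15.221 31.641
2 1.621 3.221 49.517
3 0.746 0.682 57.740
4 0.343 0.144 61.522
5 0.158 0.031 63.262
final: 63.262 0.356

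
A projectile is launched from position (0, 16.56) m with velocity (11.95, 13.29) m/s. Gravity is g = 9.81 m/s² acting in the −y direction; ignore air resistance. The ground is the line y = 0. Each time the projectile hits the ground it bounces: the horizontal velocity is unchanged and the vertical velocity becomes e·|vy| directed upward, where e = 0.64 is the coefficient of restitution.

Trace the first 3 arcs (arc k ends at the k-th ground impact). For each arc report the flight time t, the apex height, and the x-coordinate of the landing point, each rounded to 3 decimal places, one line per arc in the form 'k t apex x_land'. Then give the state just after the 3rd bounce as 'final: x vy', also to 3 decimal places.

Arc 1: start y=16.560, vy=13.290 → t=3.638, apex=25.562, x_land=43.469, impact vy=-22.395
  bounce: vy ← 0.64·22.395 = 14.333
Arc 2: start y=0.000, vy=14.333 → t=2.922, apex=10.470, x_land=78.388, impact vy=-14.333
  bounce: vy ← 0.64·14.333 = 9.173
Arc 3: start y=0.000, vy=9.173 → t=1.870, apex=4.289, x_land=100.736, impact vy=-9.173
  bounce: vy ← 0.64·9.173 = 5.871

1 3.638 25.562 43.469
2 2.922 10.470 78.388
3 1.870 4.289 100.736
final: 100.736 5.871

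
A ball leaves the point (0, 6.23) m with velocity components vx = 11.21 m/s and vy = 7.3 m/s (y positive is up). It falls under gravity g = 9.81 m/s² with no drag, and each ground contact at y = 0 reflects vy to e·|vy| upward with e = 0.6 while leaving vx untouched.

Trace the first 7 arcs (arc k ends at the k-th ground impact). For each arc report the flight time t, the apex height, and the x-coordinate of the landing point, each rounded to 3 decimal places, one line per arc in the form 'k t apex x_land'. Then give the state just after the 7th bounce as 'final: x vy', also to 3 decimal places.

1 2.095 8.946 23.481
2 1.621 3.221 41.648
3 0.972 1.159 52.548
4 0.583 0.417 59.088
5 0.350 0.150 63.012
6 0.210 0.054 65.367
7 0.126 0.019 66.780
final: 66.780 0.371

Arc 1: start y=6.230, vy=7.300 → t=2.095, apex=8.946, x_land=23.481, impact vy=-13.248
  bounce: vy ← 0.6·13.248 = 7.949
Arc 2: start y=0.000, vy=7.949 → t=1.621, apex=3.221, x_land=41.648, impact vy=-7.949
  bounce: vy ← 0.6·7.949 = 4.769
Arc 3: start y=0.000, vy=4.769 → t=0.972, apex=1.159, x_land=52.548, impact vy=-4.769
  bounce: vy ← 0.6·4.769 = 2.862
Arc 4: start y=0.000, vy=2.862 → t=0.583, apex=0.417, x_land=59.088, impact vy=-2.862
  bounce: vy ← 0.6·2.862 = 1.717
Arc 5: start y=0.000, vy=1.717 → t=0.350, apex=0.150, x_land=63.012, impact vy=-1.717
  bounce: vy ← 0.6·1.717 = 1.030
Arc 6: start y=0.000, vy=1.030 → t=0.210, apex=0.054, x_land=65.367, impact vy=-1.030
  bounce: vy ← 0.6·1.030 = 0.618
Arc 7: start y=0.000, vy=0.618 → t=0.126, apex=0.019, x_land=66.780, impact vy=-0.618
  bounce: vy ← 0.6·0.618 = 0.371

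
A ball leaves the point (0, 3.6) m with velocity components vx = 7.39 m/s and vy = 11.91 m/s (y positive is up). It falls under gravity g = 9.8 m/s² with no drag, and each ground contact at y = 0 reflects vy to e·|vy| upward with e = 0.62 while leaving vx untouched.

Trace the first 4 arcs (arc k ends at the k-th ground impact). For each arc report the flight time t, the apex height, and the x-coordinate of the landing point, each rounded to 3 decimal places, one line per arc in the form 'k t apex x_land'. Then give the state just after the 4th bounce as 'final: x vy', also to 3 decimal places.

1 2.702 10.837 19.971
2 1.844 4.166 33.599
3 1.143 1.601 42.048
4 0.709 0.616 47.287
final: 47.287 2.154

Arc 1: start y=3.600, vy=11.910 → t=2.702, apex=10.837, x_land=19.971, impact vy=-14.574
  bounce: vy ← 0.62·14.574 = 9.036
Arc 2: start y=0.000, vy=9.036 → t=1.844, apex=4.166, x_land=33.599, impact vy=-9.036
  bounce: vy ← 0.62·9.036 = 5.602
Arc 3: start y=0.000, vy=5.602 → t=1.143, apex=1.601, x_land=42.048, impact vy=-5.602
  bounce: vy ← 0.62·5.602 = 3.473
Arc 4: start y=0.000, vy=3.473 → t=0.709, apex=0.616, x_land=47.287, impact vy=-3.473
  bounce: vy ← 0.62·3.473 = 2.154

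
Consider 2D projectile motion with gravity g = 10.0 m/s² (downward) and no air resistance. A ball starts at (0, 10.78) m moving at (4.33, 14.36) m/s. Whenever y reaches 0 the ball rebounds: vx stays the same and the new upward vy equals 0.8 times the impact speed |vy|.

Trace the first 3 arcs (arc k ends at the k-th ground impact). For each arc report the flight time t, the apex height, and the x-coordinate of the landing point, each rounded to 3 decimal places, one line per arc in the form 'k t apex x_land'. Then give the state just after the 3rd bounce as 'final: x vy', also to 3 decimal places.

Arc 1: start y=10.780, vy=14.360 → t=3.490, apex=21.090, x_land=15.111, impact vy=-20.538
  bounce: vy ← 0.8·20.538 = 16.430
Arc 2: start y=0.000, vy=16.430 → t=3.286, apex=13.498, x_land=29.340, impact vy=-16.430
  bounce: vy ← 0.8·16.430 = 13.144
Arc 3: start y=0.000, vy=13.144 → t=2.629, apex=8.639, x_land=40.723, impact vy=-13.144
  bounce: vy ← 0.8·13.144 = 10.515

1 3.490 21.090 15.111
2 3.286 13.498 29.340
3 2.629 8.639 40.723
final: 40.723 10.515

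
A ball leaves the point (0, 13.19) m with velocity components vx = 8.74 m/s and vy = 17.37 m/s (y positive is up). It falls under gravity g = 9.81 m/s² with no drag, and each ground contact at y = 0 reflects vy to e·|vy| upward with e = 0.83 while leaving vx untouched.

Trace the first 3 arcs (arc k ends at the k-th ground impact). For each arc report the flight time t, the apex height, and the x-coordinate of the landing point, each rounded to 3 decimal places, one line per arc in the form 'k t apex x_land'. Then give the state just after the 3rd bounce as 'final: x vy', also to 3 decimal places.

Arc 1: start y=13.190, vy=17.370 → t=4.184, apex=28.568, x_land=36.568, impact vy=-23.675
  bounce: vy ← 0.83·23.675 = 19.650
Arc 2: start y=0.000, vy=19.650 → t=4.006, apex=19.681, x_land=71.582, impact vy=-19.650
  bounce: vy ← 0.83·19.650 = 16.310
Arc 3: start y=0.000, vy=16.310 → t=3.325, apex=13.558, x_land=100.643, impact vy=-16.310
  bounce: vy ← 0.83·16.310 = 13.537

1 4.184 28.568 36.568
2 4.006 19.681 71.582
3 3.325 13.558 100.643
final: 100.643 13.537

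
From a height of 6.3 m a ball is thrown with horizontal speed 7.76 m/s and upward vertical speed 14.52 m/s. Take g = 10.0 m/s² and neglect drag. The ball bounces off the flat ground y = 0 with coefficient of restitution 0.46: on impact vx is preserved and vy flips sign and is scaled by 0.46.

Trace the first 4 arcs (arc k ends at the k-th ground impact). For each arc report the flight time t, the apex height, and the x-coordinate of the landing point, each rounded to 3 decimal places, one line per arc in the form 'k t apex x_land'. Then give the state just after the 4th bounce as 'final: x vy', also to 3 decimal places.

1 3.287 16.842 25.509
2 1.688 3.564 38.612
3 0.777 0.754 44.639
4 0.357 0.160 47.412
final: 47.412 0.822

Arc 1: start y=6.300, vy=14.520 → t=3.287, apex=16.842, x_land=25.509, impact vy=-18.353
  bounce: vy ← 0.46·18.353 = 8.442
Arc 2: start y=0.000, vy=8.442 → t=1.688, apex=3.564, x_land=38.612, impact vy=-8.442
  bounce: vy ← 0.46·8.442 = 3.883
Arc 3: start y=0.000, vy=3.883 → t=0.777, apex=0.754, x_land=44.639, impact vy=-3.883
  bounce: vy ← 0.46·3.883 = 1.786
Arc 4: start y=0.000, vy=1.786 → t=0.357, apex=0.160, x_land=47.412, impact vy=-1.786
  bounce: vy ← 0.46·1.786 = 0.822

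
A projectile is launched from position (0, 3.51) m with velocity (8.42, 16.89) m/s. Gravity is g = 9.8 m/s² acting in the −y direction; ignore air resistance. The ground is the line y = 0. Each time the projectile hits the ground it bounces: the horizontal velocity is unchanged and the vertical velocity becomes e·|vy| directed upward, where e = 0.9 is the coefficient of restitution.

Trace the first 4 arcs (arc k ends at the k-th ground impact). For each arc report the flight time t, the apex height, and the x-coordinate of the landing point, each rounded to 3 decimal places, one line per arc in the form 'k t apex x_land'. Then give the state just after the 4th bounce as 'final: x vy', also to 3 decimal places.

1 3.644 18.065 30.679
2 3.456 14.632 59.779
3 3.111 11.852 85.970
4 2.799 9.600 109.541
final: 109.541 12.346

Arc 1: start y=3.510, vy=16.890 → t=3.644, apex=18.065, x_land=30.679, impact vy=-18.817
  bounce: vy ← 0.9·18.817 = 16.935
Arc 2: start y=0.000, vy=16.935 → t=3.456, apex=14.632, x_land=59.779, impact vy=-16.935
  bounce: vy ← 0.9·16.935 = 15.242
Arc 3: start y=0.000, vy=15.242 → t=3.111, apex=11.852, x_land=85.970, impact vy=-15.242
  bounce: vy ← 0.9·15.242 = 13.717
Arc 4: start y=0.000, vy=13.717 → t=2.799, apex=9.600, x_land=109.541, impact vy=-13.717
  bounce: vy ← 0.9·13.717 = 12.346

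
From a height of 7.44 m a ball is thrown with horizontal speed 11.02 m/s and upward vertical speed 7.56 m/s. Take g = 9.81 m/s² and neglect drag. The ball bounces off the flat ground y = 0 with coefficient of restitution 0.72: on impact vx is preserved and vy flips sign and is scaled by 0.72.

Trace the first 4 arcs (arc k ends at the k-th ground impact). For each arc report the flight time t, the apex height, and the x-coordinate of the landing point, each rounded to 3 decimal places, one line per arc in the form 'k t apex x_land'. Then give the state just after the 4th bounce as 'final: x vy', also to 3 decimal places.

1 2.223 10.353 24.503
2 2.092 5.367 47.557
3 1.506 2.782 64.157
4 1.085 1.442 76.108
final: 76.108 3.830

Arc 1: start y=7.440, vy=7.560 → t=2.223, apex=10.353, x_land=24.503, impact vy=-14.252
  bounce: vy ← 0.72·14.252 = 10.262
Arc 2: start y=0.000, vy=10.262 → t=2.092, apex=5.367, x_land=47.557, impact vy=-10.262
  bounce: vy ← 0.72·10.262 = 7.388
Arc 3: start y=0.000, vy=7.388 → t=1.506, apex=2.782, x_land=64.157, impact vy=-7.388
  bounce: vy ← 0.72·7.388 = 5.320
Arc 4: start y=0.000, vy=5.320 → t=1.085, apex=1.442, x_land=76.108, impact vy=-5.320
  bounce: vy ← 0.72·5.320 = 3.830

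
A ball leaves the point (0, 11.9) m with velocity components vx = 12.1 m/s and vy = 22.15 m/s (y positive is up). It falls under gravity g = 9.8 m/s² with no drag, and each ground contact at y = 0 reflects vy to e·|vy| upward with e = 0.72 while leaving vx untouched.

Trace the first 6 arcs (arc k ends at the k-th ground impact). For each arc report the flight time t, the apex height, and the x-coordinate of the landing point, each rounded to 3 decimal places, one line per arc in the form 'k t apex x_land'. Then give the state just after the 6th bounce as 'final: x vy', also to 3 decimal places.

1 5.006 36.932 60.568
2 3.953 19.145 108.403
3 2.846 9.925 142.844
4 2.049 5.145 167.642
5 1.476 2.667 185.497
6 1.062 1.383 198.352
final: 198.352 3.748

Arc 1: start y=11.900, vy=22.150 → t=5.006, apex=36.932, x_land=60.568, impact vy=-26.905
  bounce: vy ← 0.72·26.905 = 19.371
Arc 2: start y=0.000, vy=19.371 → t=3.953, apex=19.145, x_land=108.403, impact vy=-19.371
  bounce: vy ← 0.72·19.371 = 13.947
Arc 3: start y=0.000, vy=13.947 → t=2.846, apex=9.925, x_land=142.844, impact vy=-13.947
  bounce: vy ← 0.72·13.947 = 10.042
Arc 4: start y=0.000, vy=10.042 → t=2.049, apex=5.145, x_land=167.642, impact vy=-10.042
  bounce: vy ← 0.72·10.042 = 7.230
Arc 5: start y=0.000, vy=7.230 → t=1.476, apex=2.667, x_land=185.497, impact vy=-7.230
  bounce: vy ← 0.72·7.230 = 5.206
Arc 6: start y=0.000, vy=5.206 → t=1.062, apex=1.383, x_land=198.352, impact vy=-5.206
  bounce: vy ← 0.72·5.206 = 3.748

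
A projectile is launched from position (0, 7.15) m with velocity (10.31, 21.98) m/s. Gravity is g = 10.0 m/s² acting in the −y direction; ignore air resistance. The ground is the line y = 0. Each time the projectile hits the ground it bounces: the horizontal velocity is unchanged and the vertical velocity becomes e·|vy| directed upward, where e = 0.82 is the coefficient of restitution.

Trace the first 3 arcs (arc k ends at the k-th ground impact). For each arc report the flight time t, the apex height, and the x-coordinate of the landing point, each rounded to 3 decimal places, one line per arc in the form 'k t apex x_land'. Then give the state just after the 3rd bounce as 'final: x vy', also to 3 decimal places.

Arc 1: start y=7.150, vy=21.980 → t=4.700, apex=31.306, x_land=48.459, impact vy=-25.022
  bounce: vy ← 0.82·25.022 = 20.518
Arc 2: start y=0.000, vy=20.518 → t=4.104, apex=21.050, x_land=90.768, impact vy=-20.518
  bounce: vy ← 0.82·20.518 = 16.825
Arc 3: start y=0.000, vy=16.825 → t=3.365, apex=14.154, x_land=125.462, impact vy=-16.825
  bounce: vy ← 0.82·16.825 = 13.797

1 4.700 31.306 48.459
2 4.104 21.050 90.768
3 3.365 14.154 125.462
final: 125.462 13.797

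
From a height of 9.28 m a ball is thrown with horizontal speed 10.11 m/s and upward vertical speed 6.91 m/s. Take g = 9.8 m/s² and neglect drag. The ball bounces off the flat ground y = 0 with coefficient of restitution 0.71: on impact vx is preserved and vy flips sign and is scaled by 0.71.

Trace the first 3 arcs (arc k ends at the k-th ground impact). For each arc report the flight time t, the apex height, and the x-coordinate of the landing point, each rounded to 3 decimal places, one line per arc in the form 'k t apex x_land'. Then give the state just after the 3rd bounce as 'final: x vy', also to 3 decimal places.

Arc 1: start y=9.280, vy=6.910 → t=2.251, apex=11.716, x_land=22.762, impact vy=-15.154
  bounce: vy ← 0.71·15.154 = 10.759
Arc 2: start y=0.000, vy=10.759 → t=2.196, apex=5.906, x_land=44.961, impact vy=-10.759
  bounce: vy ← 0.71·10.759 = 7.639
Arc 3: start y=0.000, vy=7.639 → t=1.559, apex=2.977, x_land=60.722, impact vy=-7.639
  bounce: vy ← 0.71·7.639 = 5.424

1 2.251 11.716 22.762
2 2.196 5.906 44.961
3 1.559 2.977 60.722
final: 60.722 5.424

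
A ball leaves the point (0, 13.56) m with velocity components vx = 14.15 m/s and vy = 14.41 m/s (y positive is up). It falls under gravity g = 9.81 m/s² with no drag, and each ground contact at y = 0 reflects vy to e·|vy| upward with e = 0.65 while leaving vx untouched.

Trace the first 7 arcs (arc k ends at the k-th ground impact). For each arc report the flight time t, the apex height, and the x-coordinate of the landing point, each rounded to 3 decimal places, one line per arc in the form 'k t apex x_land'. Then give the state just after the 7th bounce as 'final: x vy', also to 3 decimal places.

1 3.688 24.143 52.178
2 2.884 10.201 92.990
3 1.875 4.310 119.517
4 1.219 1.821 136.760
5 0.792 0.769 147.968
6 0.515 0.325 155.253
7 0.335 0.137 159.988
final: 159.988 1.067

Arc 1: start y=13.560, vy=14.410 → t=3.688, apex=24.143, x_land=52.178, impact vy=-21.765
  bounce: vy ← 0.65·21.765 = 14.147
Arc 2: start y=0.000, vy=14.147 → t=2.884, apex=10.201, x_land=92.990, impact vy=-14.147
  bounce: vy ← 0.65·14.147 = 9.196
Arc 3: start y=0.000, vy=9.196 → t=1.875, apex=4.310, x_land=119.517, impact vy=-9.196
  bounce: vy ← 0.65·9.196 = 5.977
Arc 4: start y=0.000, vy=5.977 → t=1.219, apex=1.821, x_land=136.760, impact vy=-5.977
  bounce: vy ← 0.65·5.977 = 3.885
Arc 5: start y=0.000, vy=3.885 → t=0.792, apex=0.769, x_land=147.968, impact vy=-3.885
  bounce: vy ← 0.65·3.885 = 2.525
Arc 6: start y=0.000, vy=2.525 → t=0.515, apex=0.325, x_land=155.253, impact vy=-2.525
  bounce: vy ← 0.65·2.525 = 1.641
Arc 7: start y=0.000, vy=1.641 → t=0.335, apex=0.137, x_land=159.988, impact vy=-1.641
  bounce: vy ← 0.65·1.641 = 1.067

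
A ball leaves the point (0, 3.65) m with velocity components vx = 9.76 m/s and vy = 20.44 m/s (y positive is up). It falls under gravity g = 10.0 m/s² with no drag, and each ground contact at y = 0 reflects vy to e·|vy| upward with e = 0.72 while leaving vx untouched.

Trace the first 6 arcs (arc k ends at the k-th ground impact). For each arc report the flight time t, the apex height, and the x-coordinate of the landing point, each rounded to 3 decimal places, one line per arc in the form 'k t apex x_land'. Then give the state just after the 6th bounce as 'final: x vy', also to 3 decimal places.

Arc 1: start y=3.650, vy=20.440 → t=4.259, apex=24.540, x_land=41.572, impact vy=-22.154
  bounce: vy ← 0.72·22.154 = 15.951
Arc 2: start y=0.000, vy=15.951 → t=3.190, apex=12.721, x_land=72.708, impact vy=-15.951
  bounce: vy ← 0.72·15.951 = 11.485
Arc 3: start y=0.000, vy=11.485 → t=2.297, apex=6.595, x_land=95.125, impact vy=-11.485
  bounce: vy ← 0.72·11.485 = 8.269
Arc 4: start y=0.000, vy=8.269 → t=1.654, apex=3.419, x_land=111.266, impact vy=-8.269
  bounce: vy ← 0.72·8.269 = 5.954
Arc 5: start y=0.000, vy=5.954 → t=1.191, apex=1.772, x_land=122.888, impact vy=-5.954
  bounce: vy ← 0.72·5.954 = 4.287
Arc 6: start y=0.000, vy=4.287 → t=0.857, apex=0.919, x_land=131.255, impact vy=-4.287
  bounce: vy ← 0.72·4.287 = 3.086

1 4.259 24.540 41.572
2 3.190 12.721 72.708
3 2.297 6.595 95.125
4 1.654 3.419 111.266
5 1.191 1.772 122.888
6 0.857 0.919 131.255
final: 131.255 3.086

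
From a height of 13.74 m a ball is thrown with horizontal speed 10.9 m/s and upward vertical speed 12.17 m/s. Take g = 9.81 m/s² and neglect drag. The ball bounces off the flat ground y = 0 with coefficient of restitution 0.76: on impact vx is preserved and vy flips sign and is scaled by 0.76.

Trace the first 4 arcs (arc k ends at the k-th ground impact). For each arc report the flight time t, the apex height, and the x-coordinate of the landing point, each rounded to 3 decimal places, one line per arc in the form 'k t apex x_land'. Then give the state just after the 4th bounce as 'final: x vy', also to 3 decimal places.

1 3.324 21.289 36.230
2 3.167 12.296 70.747
3 2.407 7.102 96.980
4 1.829 4.102 116.916
final: 116.916 6.818

Arc 1: start y=13.740, vy=12.170 → t=3.324, apex=21.289, x_land=36.230, impact vy=-20.437
  bounce: vy ← 0.76·20.437 = 15.532
Arc 2: start y=0.000, vy=15.532 → t=3.167, apex=12.296, x_land=70.747, impact vy=-15.532
  bounce: vy ← 0.76·15.532 = 11.805
Arc 3: start y=0.000, vy=11.805 → t=2.407, apex=7.102, x_land=96.980, impact vy=-11.805
  bounce: vy ← 0.76·11.805 = 8.972
Arc 4: start y=0.000, vy=8.972 → t=1.829, apex=4.102, x_land=116.916, impact vy=-8.972
  bounce: vy ← 0.76·8.972 = 6.818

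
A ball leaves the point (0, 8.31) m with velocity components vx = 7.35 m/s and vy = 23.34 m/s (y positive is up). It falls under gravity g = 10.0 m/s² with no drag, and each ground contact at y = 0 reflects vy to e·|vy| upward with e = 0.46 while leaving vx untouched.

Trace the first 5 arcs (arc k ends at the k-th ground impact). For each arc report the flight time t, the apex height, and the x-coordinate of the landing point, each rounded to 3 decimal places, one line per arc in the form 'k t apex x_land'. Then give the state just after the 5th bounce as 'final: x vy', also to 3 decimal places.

1 5.000 35.548 36.753
2 2.453 7.522 54.783
3 1.128 1.592 63.077
4 0.519 0.337 66.892
5 0.239 0.071 68.647
final: 68.647 0.549

Arc 1: start y=8.310, vy=23.340 → t=5.000, apex=35.548, x_land=36.753, impact vy=-26.664
  bounce: vy ← 0.46·26.664 = 12.265
Arc 2: start y=0.000, vy=12.265 → t=2.453, apex=7.522, x_land=54.783, impact vy=-12.265
  bounce: vy ← 0.46·12.265 = 5.642
Arc 3: start y=0.000, vy=5.642 → t=1.128, apex=1.592, x_land=63.077, impact vy=-5.642
  bounce: vy ← 0.46·5.642 = 2.595
Arc 4: start y=0.000, vy=2.595 → t=0.519, apex=0.337, x_land=66.892, impact vy=-2.595
  bounce: vy ← 0.46·2.595 = 1.194
Arc 5: start y=0.000, vy=1.194 → t=0.239, apex=0.071, x_land=68.647, impact vy=-1.194
  bounce: vy ← 0.46·1.194 = 0.549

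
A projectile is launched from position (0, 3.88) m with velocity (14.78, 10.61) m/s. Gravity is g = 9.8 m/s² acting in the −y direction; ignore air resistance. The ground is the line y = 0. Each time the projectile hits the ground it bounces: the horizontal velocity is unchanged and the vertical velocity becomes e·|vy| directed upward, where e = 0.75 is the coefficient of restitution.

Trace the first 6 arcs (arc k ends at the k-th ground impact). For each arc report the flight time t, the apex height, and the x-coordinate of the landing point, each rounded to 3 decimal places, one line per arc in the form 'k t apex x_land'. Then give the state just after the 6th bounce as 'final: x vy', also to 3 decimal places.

1 2.484 9.623 36.715
2 2.102 5.413 67.784
3 1.577 3.045 91.086
4 1.182 1.713 108.563
5 0.887 0.963 121.670
6 0.665 0.542 131.501
final: 131.501 2.444

Arc 1: start y=3.880, vy=10.610 → t=2.484, apex=9.623, x_land=36.715, impact vy=-13.734
  bounce: vy ← 0.75·13.734 = 10.300
Arc 2: start y=0.000, vy=10.300 → t=2.102, apex=5.413, x_land=67.784, impact vy=-10.300
  bounce: vy ← 0.75·10.300 = 7.725
Arc 3: start y=0.000, vy=7.725 → t=1.577, apex=3.045, x_land=91.086, impact vy=-7.725
  bounce: vy ← 0.75·7.725 = 5.794
Arc 4: start y=0.000, vy=5.794 → t=1.182, apex=1.713, x_land=108.563, impact vy=-5.794
  bounce: vy ← 0.75·5.794 = 4.345
Arc 5: start y=0.000, vy=4.345 → t=0.887, apex=0.963, x_land=121.670, impact vy=-4.345
  bounce: vy ← 0.75·4.345 = 3.259
Arc 6: start y=0.000, vy=3.259 → t=0.665, apex=0.542, x_land=131.501, impact vy=-3.259
  bounce: vy ← 0.75·3.259 = 2.444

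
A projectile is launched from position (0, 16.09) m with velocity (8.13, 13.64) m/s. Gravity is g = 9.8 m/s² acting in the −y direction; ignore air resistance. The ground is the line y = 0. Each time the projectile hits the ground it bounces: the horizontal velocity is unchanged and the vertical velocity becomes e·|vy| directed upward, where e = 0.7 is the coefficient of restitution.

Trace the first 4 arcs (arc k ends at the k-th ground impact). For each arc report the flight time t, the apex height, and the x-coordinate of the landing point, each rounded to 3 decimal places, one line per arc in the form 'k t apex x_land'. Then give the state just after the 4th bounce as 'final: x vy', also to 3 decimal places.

Arc 1: start y=16.090, vy=13.640 → t=3.677, apex=25.582, x_land=29.892, impact vy=-22.392
  bounce: vy ← 0.7·22.392 = 15.675
Arc 2: start y=0.000, vy=15.675 → t=3.199, apex=12.535, x_land=55.899, impact vy=-15.675
  bounce: vy ← 0.7·15.675 = 10.972
Arc 3: start y=0.000, vy=10.972 → t=2.239, apex=6.142, x_land=74.104, impact vy=-10.972
  bounce: vy ← 0.7·10.972 = 7.681
Arc 4: start y=0.000, vy=7.681 → t=1.567, apex=3.010, x_land=86.847, impact vy=-7.681
  bounce: vy ← 0.7·7.681 = 5.376

1 3.677 25.582 29.892
2 3.199 12.535 55.899
3 2.239 6.142 74.104
4 1.567 3.010 86.847
final: 86.847 5.376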